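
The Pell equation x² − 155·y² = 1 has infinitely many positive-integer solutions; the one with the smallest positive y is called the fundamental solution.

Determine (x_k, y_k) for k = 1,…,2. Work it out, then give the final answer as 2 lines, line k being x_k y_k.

249 20
124001 9960

[12; 2,4,2,24] for √155; ℓ=4 ⇒ convergent index 3
k=0  a_k=12  p_k/q_k = 12/1
k=1  a_k=2  p_k/q_k = 25/2
k=2  a_k=4  p_k/q_k = 112/9
k=3  a_k=2  p_k/q_k = 249/20
(x₁, y₁) = (249, 20);  249² − 155·20² = 1 ✓
k=2:  x_2 = 249·249+155·20·20 = 124001,  y_2 = 249·20+20·249 = 9960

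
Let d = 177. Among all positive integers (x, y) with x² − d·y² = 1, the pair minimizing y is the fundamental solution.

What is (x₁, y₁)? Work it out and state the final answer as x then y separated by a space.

d=177: √d = [13; 3,3,2,8,2,3,3,26] (ℓ=8, even), read p_7/q_7
k=0  a_k=13  p_k/q_k = 13/1
k=1  a_k=3  p_k/q_k = 40/3
…
k=3  a_k=2  p_k/q_k = 306/23
k=4  a_k=8  p_k/q_k = 2581/194
k=5  a_k=2  p_k/q_k = 5468/411
k=6  a_k=3  p_k/q_k = 18985/1427
k=7  a_k=3  p_k/q_k = 62423/4692
(x₁, y₁) = (62423, 4692);  62423² − 177·4692² = 1 ✓

62423 4692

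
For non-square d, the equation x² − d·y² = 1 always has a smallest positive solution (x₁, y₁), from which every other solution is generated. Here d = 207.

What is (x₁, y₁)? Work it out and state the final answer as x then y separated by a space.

1151 80

d=207: √d = [14; 2,1,1,2,1,1,2,28] (ℓ=8, even), read p_7/q_7
a_0=14:  p_0=14·1+0=14,  q_0=14·0+1=1
a_1=2:  p_1=2·14+1=29,  q_1=2·1+0=2
a_2=1:  p_2=1·29+14=43,  q_2=1·2+1=3
a_3=1:  p_3=1·43+29=72,  q_3=1·3+2=5
…
a_5=1:  p_5=1·187+72=259,  q_5=1·13+5=18
a_6=1:  p_6=1·259+187=446,  q_6=1·18+13=31
a_7=2:  p_7=2·446+259=1151,  q_7=2·31+18=80
fundamental: x₁=1151, y₁=80  (since 1324801 − 207·6400 = 1)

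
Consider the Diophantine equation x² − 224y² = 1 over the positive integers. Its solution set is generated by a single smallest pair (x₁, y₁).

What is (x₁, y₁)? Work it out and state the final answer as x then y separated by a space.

[14; 1,28] for √224; ℓ=2 ⇒ convergent index 1
a_0=14:  p_0=14·1+0=14,  q_0=14·0+1=1
a_1=1:  p_1=1·14+1=15,  q_1=1·1+0=1
fundamental: x₁=15, y₁=1  (since 225 − 224·1 = 1)

15 1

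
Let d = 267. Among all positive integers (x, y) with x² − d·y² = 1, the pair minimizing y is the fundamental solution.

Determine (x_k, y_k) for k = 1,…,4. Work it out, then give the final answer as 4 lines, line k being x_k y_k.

[16; 2,1,15,1,2,32] for √267; ℓ=6 ⇒ convergent index 5
k=0  a_k=16  p_k/q_k = 16/1
k=1  a_k=2  p_k/q_k = 33/2
k=2  a_k=1  p_k/q_k = 49/3
…
k=4  a_k=1  p_k/q_k = 817/50
k=5  a_k=2  p_k/q_k = 2402/147
→ (2402, 147).  Check: 2402²=5769604, 267·147²=5769603, difference 1.
(2402+147√267)^2 = 11539207 + 706188√267
(2402+147√267)^3 = 55434348026 + 3392527005√267
(2402+147√267)^4 = 266306596377697 + 16297699025832√267

2402 147
11539207 706188
55434348026 3392527005
266306596377697 16297699025832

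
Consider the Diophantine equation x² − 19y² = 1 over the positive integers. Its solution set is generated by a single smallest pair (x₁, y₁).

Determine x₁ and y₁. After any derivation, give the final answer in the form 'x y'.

170 39

√19 = [4; 2,1,3,1,2,8, …], period ℓ=6 (even) → k=5
step 0: (4, 1)  from 4·(1,0) + (0,1)
step 1: (9, 2)  from 2·(4,1) + (1,0)
…
step 3: (48, 11)  from 3·(13,3) + (9,2)
step 4: (61, 14)  from 1·(48,11) + (13,3)
step 5: (170, 39)  from 2·(61,14) + (48,11)
→ (170, 39).  Check: 170²=28900, 19·39²=28899, difference 1.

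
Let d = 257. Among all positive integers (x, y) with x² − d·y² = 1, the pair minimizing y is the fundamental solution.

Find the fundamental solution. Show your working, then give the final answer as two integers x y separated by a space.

√257 → a₀=16, period (32); ℓ=1 odd so k=1
i=0: a=16 ⇒ p=16, q=1
i=1: a=32 ⇒ p=513, q=32
fundamental: x₁=513, y₁=32  (since 263169 − 257·1024 = 1)

513 32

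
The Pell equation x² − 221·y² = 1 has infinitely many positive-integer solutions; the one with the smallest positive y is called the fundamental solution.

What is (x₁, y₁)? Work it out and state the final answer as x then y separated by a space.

1665 112

d=221: √d = [14; 1,6,2,6,1,28] (ℓ=6, even), read p_5/q_5
k=0  a_k=14  p_k/q_k = 14/1
…
k=3  a_k=2  p_k/q_k = 223/15
k=4  a_k=6  p_k/q_k = 1442/97
k=5  a_k=1  p_k/q_k = 1665/112
→ (1665, 112).  Check: 1665²=2772225, 221·112²=2772224, difference 1.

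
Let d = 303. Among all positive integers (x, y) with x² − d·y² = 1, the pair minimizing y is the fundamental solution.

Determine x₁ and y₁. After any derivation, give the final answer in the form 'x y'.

2524 145

√303 → a₀=17, period (2,2,5,2,2,34); ℓ=6 even so k=5
step 0: (17, 1)  from 17·(1,0) + (0,1)
…
step 4: (1027, 59)  from 2·(470,27) + (87,5)
step 5: (2524, 145)  from 2·(1027,59) + (470,27)
→ (2524, 145).  Check: 2524²=6370576, 303·145²=6370575, difference 1.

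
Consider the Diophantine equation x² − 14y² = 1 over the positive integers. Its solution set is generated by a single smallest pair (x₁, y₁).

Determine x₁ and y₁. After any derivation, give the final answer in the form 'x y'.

√14 → a₀=3, period (1,2,1,6); ℓ=4 even so k=3
step 0: (3, 1)  from 3·(1,0) + (0,1)
…
step 2: (11, 3)  from 2·(4,1) + (3,1)
step 3: (15, 4)  from 1·(11,3) + (4,1)
fundamental: x₁=15, y₁=4  (since 225 − 14·16 = 1)

15 4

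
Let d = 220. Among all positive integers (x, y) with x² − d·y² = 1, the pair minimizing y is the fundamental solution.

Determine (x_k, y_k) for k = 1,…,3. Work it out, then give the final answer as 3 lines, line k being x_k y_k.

d=220: √d = [14; 1,4,1,28] (ℓ=4, even), read p_3/q_3
a_0=14:  p_0=14·1+0=14,  q_0=14·0+1=1
…
a_2=4:  p_2=4·15+14=74,  q_2=4·1+1=5
a_3=1:  p_3=1·74+15=89,  q_3=1·5+1=6
(x₁, y₁) = (89, 6);  89² − 220·6² = 1 ✓
(89+6√220)^2 = 15841 + 1068√220
(89+6√220)^3 = 2819609 + 190098√220

89 6
15841 1068
2819609 190098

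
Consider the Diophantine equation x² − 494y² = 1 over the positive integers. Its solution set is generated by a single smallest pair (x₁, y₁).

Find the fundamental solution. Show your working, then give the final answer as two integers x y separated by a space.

73035 3286

d=494: √d = [22; 4,2,2,1,2,1,2,2,4,44] (ℓ=10, even), read p_9/q_9
k=0  a_k=22  p_k/q_k = 22/1
k=1  a_k=4  p_k/q_k = 89/4
…
k=3  a_k=2  p_k/q_k = 489/22
…
k=7  a_k=2  p_k/q_k = 6979/314
k=8  a_k=2  p_k/q_k = 16514/743
k=9  a_k=4  p_k/q_k = 73035/3286
→ (73035, 3286).  Check: 73035²=5334111225, 494·3286²=5334111224, difference 1.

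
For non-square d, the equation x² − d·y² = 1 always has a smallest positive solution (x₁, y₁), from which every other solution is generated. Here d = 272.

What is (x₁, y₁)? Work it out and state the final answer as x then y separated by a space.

33 2

d=272: √d = [16; 2,32] (ℓ=2, even), read p_1/q_1
k=0  a_k=16  p_k/q_k = 16/1
k=1  a_k=2  p_k/q_k = 33/2
(x₁, y₁) = (33, 2);  33² − 272·2² = 1 ✓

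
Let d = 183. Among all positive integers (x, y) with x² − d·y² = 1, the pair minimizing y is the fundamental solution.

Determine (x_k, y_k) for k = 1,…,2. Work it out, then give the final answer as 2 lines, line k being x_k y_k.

487 36
474337 35064

√183 → a₀=13, period (1,1,8,1,1,26); ℓ=6 even so k=5
k=0  a_k=13  p_k/q_k = 13/1
k=1  a_k=1  p_k/q_k = 14/1
…
k=3  a_k=8  p_k/q_k = 230/17
k=4  a_k=1  p_k/q_k = 257/19
k=5  a_k=1  p_k/q_k = 487/36
→ (487, 36).  Check: 487²=237169, 183·36²=237168, difference 1.
(487+36√183)^2 = 474337 + 35064√183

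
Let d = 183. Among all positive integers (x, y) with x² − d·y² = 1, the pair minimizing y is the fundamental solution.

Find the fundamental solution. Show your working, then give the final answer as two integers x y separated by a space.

√183 = [13; 1,1,8,1,1,26, …], period ℓ=6 (even) → k=5
step 0: (13, 1)  from 13·(1,0) + (0,1)
…
step 2: (27, 2)  from 1·(14,1) + (13,1)
…
step 4: (257, 19)  from 1·(230,17) + (27,2)
step 5: (487, 36)  from 1·(257,19) + (230,17)
→ (487, 36).  Check: 487²=237169, 183·36²=237168, difference 1.

487 36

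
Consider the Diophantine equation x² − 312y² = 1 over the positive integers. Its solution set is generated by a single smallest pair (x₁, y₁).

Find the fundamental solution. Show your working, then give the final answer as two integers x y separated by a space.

53 3

√312 → a₀=17, period (1,1,1,34); ℓ=4 even so k=3
i=0: a=17 ⇒ p=17, q=1
…
i=2: a=1 ⇒ p=35, q=2
i=3: a=1 ⇒ p=53, q=3
(x₁, y₁) = (53, 3);  53² − 312·3² = 1 ✓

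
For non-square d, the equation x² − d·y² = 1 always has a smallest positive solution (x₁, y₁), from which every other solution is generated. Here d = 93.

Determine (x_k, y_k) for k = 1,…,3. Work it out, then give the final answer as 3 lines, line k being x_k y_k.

12151 1260
295293601 30620520
7176225079351 744139875780

[9; 1,1,1,4,6,4,1,1,1,18] for √93; ℓ=10 ⇒ convergent index 9
k=0  a_k=9  p_k/q_k = 9/1
…
k=8  a_k=1  p_k/q_k = 7821/811
k=9  a_k=1  p_k/q_k = 12151/1260
(x₁, y₁) = (12151, 1260);  12151² − 93·1260² = 1 ✓
n=2: (12151,1260)∘(12151,1260) = (12151·12151+93·1260·1260, 12151·1260+1260·12151) = (295293601,30620520)
n=3: (295293601,30620520)∘(12151,1260) = (12151·295293601+93·1260·30620520, 12151·30620520+1260·295293601) = (7176225079351,744139875780)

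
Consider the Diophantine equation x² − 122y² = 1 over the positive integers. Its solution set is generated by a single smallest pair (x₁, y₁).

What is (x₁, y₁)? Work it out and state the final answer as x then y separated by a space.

√122 = [11; 22, …], period ℓ=1 (odd) → k=1
k=0  a_k=11  p_k/q_k = 11/1
k=1  a_k=22  p_k/q_k = 243/22
(x₁, y₁) = (243, 22);  243² − 122·22² = 1 ✓

243 22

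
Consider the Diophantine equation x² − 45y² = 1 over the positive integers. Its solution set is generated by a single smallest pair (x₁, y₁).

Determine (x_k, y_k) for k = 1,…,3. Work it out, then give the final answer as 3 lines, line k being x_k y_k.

161 24
51841 7728
16692641 2488392

d=45: √d = [6; 1,2,2,2,1,12] (ℓ=6, even), read p_5/q_5
a_0=6:  p_0=6·1+0=6,  q_0=6·0+1=1
a_1=1:  p_1=1·6+1=7,  q_1=1·1+0=1
…
a_4=2:  p_4=2·47+20=114,  q_4=2·7+3=17
a_5=1:  p_5=1·114+47=161,  q_5=1·17+7=24
(x₁, y₁) = (161, 24);  161² − 45·24² = 1 ✓
(x_2, y_2) = (161·161 + 45·24·24, 161·24 + 24·161) = (51841, 7728)
(x_3, y_3) = (161·51841 + 45·24·7728, 161·7728 + 24·51841) = (16692641, 2488392)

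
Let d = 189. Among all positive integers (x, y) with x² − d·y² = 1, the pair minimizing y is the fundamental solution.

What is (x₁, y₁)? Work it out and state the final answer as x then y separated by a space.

√189 = [13; 1,2,1,26, …], period ℓ=4 (even) → k=3
a_0=13:  p_0=13·1+0=13,  q_0=13·0+1=1
…
a_2=2:  p_2=2·14+13=41,  q_2=2·1+1=3
a_3=1:  p_3=1·41+14=55,  q_3=1·3+1=4
fundamental: x₁=55, y₁=4  (since 3025 − 189·16 = 1)

55 4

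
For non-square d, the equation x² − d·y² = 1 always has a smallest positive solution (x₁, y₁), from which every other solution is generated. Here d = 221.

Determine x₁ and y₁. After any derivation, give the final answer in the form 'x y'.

d=221: √d = [14; 1,6,2,6,1,28] (ℓ=6, even), read p_5/q_5
k=0  a_k=14  p_k/q_k = 14/1
k=1  a_k=1  p_k/q_k = 15/1
k=2  a_k=6  p_k/q_k = 104/7
…
k=4  a_k=6  p_k/q_k = 1442/97
k=5  a_k=1  p_k/q_k = 1665/112
→ (1665, 112).  Check: 1665²=2772225, 221·112²=2772224, difference 1.

1665 112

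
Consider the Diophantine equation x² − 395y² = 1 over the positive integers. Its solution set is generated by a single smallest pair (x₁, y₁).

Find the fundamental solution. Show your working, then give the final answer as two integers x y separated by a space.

[19; 1,6,1,38] for √395; ℓ=4 ⇒ convergent index 3
a_0=19:  p_0=19·1+0=19,  q_0=19·0+1=1
a_1=1:  p_1=1·19+1=20,  q_1=1·1+0=1
a_2=6:  p_2=6·20+19=139,  q_2=6·1+1=7
a_3=1:  p_3=1·139+20=159,  q_3=1·7+1=8
→ (159, 8).  Check: 159²=25281, 395·8²=25280, difference 1.

159 8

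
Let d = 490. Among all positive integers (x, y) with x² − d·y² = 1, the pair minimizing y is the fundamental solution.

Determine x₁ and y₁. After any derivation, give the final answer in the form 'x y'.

1039681 46968

√490 → a₀=22, period (7,2,1,4,4,4,1,2,7,44); ℓ=10 even so k=9
i=0: a=22 ⇒ p=22, q=1
i=1: a=7 ⇒ p=155, q=7
i=2: a=2 ⇒ p=332, q=15
…
i=8: a=2 ⇒ p=141338, q=6385
i=9: a=7 ⇒ p=1039681, q=46968
→ (1039681, 46968).  Check: 1039681²=1080936581761, 490·46968²=1080936581760, difference 1.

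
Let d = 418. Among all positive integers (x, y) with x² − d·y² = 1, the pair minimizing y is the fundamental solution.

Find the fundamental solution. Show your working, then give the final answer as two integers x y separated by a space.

√418 = [20; 2,4,20,4,2,40, …], period ℓ=6 (even) → k=5
step 0: (20, 1)  from 20·(1,0) + (0,1)
step 1: (41, 2)  from 2·(20,1) + (1,0)
…
step 4: (15068, 737)  from 4·(3721,182) + (184,9)
step 5: (33857, 1656)  from 2·(15068,737) + (3721,182)
(x₁, y₁) = (33857, 1656);  33857² − 418·1656² = 1 ✓

33857 1656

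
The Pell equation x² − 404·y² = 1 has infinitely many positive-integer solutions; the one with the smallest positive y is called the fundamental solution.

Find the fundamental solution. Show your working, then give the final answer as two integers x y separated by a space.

d=404: √d = [20; 10,40] (ℓ=2, even), read p_1/q_1
k=0  a_k=20  p_k/q_k = 20/1
k=1  a_k=10  p_k/q_k = 201/10
(x₁, y₁) = (201, 10);  201² − 404·10² = 1 ✓

201 10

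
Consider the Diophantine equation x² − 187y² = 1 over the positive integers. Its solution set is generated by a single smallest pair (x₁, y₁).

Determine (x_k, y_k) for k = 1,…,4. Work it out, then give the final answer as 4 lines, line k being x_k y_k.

1682 123
5658247 413772
19034341226 1391928885
64031518226017 4682448355368

[13; 1,2,13,2,1,26] for √187; ℓ=6 ⇒ convergent index 5
a_0=13:  p_0=13·1+0=13,  q_0=13·0+1=1
a_1=1:  p_1=1·13+1=14,  q_1=1·1+0=1
…
a_3=13:  p_3=13·41+14=547,  q_3=13·3+1=40
a_4=2:  p_4=2·547+41=1135,  q_4=2·40+3=83
a_5=1:  p_5=1·1135+547=1682,  q_5=1·83+40=123
→ (1682, 123).  Check: 1682²=2829124, 187·123²=2829123, difference 1.
(x_2, y_2) = (1682·1682 + 187·123·123, 1682·123 + 123·1682) = (5658247, 413772)
(x_3, y_3) = (1682·5658247 + 187·123·413772, 1682·413772 + 123·5658247) = (19034341226, 1391928885)
(x_4, y_4) = (1682·19034341226 + 187·123·1391928885, 1682·1391928885 + 123·19034341226) = (64031518226017, 4682448355368)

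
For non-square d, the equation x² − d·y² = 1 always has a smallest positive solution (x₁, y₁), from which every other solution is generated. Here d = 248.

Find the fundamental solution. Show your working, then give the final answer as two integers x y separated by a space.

63 4

√248 → a₀=15, period (1,2,1,30); ℓ=4 even so k=3
k=0  a_k=15  p_k/q_k = 15/1
…
k=2  a_k=2  p_k/q_k = 47/3
k=3  a_k=1  p_k/q_k = 63/4
fundamental: x₁=63, y₁=4  (since 3969 − 248·16 = 1)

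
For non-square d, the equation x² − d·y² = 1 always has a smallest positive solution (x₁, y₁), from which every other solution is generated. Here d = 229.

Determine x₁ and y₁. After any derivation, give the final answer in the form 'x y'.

5848201 386460

√229 → a₀=15, period (7,1,1,7,30); ℓ=5 odd so k=9
i=0: a=15 ⇒ p=15, q=1
i=1: a=7 ⇒ p=106, q=7
i=2: a=1 ⇒ p=121, q=8
…
i=4: a=7 ⇒ p=1710, q=113
…
i=6: a=7 ⇒ p=362399, q=23948
i=7: a=1 ⇒ p=413926, q=27353
i=8: a=1 ⇒ p=776325, q=51301
i=9: a=7 ⇒ p=5848201, q=386460
(x₁, y₁) = (5848201, 386460);  5848201² − 229·386460² = 1 ✓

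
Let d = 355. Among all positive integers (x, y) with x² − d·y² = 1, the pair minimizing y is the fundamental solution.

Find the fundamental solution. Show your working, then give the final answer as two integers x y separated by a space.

√355 → a₀=18, period (1,5,3,3,1,6,1,3,3,5,1,36); ℓ=12 even so k=11
step 0: (18, 1)  from 18·(1,0) + (0,1)
…
step 3: (358, 19)  from 3·(113,6) + (19,1)
step 4: (1187, 63)  from 3·(358,19) + (113,6)
…
step 10: (803418, 42641)  from 5·(151391,8035) + (46463,2466)
step 11: (954809, 50676)  from 1·(803418,42641) + (151391,8035)
(x₁, y₁) = (954809, 50676);  954809² − 355·50676² = 1 ✓

954809 50676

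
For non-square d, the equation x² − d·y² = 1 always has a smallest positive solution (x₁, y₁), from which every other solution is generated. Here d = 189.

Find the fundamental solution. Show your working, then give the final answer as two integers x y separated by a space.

55 4

[13; 1,2,1,26] for √189; ℓ=4 ⇒ convergent index 3
k=0  a_k=13  p_k/q_k = 13/1
…
k=2  a_k=2  p_k/q_k = 41/3
k=3  a_k=1  p_k/q_k = 55/4
→ (55, 4).  Check: 55²=3025, 189·4²=3024, difference 1.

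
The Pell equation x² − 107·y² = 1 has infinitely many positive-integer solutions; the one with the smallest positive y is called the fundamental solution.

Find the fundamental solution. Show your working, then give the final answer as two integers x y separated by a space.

962 93

√107 → a₀=10, period (2,1,9,1,2,20); ℓ=6 even so k=5
i=0: a=10 ⇒ p=10, q=1
i=1: a=2 ⇒ p=21, q=2
…
i=3: a=9 ⇒ p=300, q=29
i=4: a=1 ⇒ p=331, q=32
i=5: a=2 ⇒ p=962, q=93
fundamental: x₁=962, y₁=93  (since 925444 − 107·8649 = 1)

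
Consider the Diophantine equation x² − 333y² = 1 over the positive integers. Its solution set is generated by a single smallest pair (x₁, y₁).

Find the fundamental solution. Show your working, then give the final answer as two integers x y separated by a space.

73 4

[18; 4,36] for √333; ℓ=2 ⇒ convergent index 1
a_0=18:  p_0=18·1+0=18,  q_0=18·0+1=1
a_1=4:  p_1=4·18+1=73,  q_1=4·1+0=4
(x₁, y₁) = (73, 4);  73² − 333·4² = 1 ✓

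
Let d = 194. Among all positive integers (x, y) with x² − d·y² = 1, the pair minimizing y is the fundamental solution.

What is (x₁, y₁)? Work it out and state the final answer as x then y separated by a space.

[13; 1,12,1,26] for √194; ℓ=4 ⇒ convergent index 3
k=0  a_k=13  p_k/q_k = 13/1
k=1  a_k=1  p_k/q_k = 14/1
k=2  a_k=12  p_k/q_k = 181/13
k=3  a_k=1  p_k/q_k = 195/14
(x₁, y₁) = (195, 14);  195² − 194·14² = 1 ✓

195 14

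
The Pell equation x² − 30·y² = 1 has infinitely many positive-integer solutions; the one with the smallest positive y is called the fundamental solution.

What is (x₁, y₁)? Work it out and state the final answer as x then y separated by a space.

11 2

√30 = [5; 2,10, …], period ℓ=2 (even) → k=1
a_0=5:  p_0=5·1+0=5,  q_0=5·0+1=1
a_1=2:  p_1=2·5+1=11,  q_1=2·1+0=2
(x₁, y₁) = (11, 2);  11² − 30·2² = 1 ✓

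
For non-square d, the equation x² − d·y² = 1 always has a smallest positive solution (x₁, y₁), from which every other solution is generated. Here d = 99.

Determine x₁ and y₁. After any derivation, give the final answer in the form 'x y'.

d=99: √d = [9; 1,18] (ℓ=2, even), read p_1/q_1
a_0=9:  p_0=9·1+0=9,  q_0=9·0+1=1
a_1=1:  p_1=1·9+1=10,  q_1=1·1+0=1
→ (10, 1).  Check: 10²=100, 99·1²=99, difference 1.

10 1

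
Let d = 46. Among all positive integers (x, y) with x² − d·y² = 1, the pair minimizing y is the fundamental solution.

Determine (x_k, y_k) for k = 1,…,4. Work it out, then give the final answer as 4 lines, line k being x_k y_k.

24335 3588
1184384449 174627960
57643991108495 8499142809612
2805533046066067201 413653280369188080

d=46: √d = [6; 1,3,1,1,2,6,2,1,1,3,1,12] (ℓ=12, even), read p_11/q_11
step 0: (6, 1)  from 6·(1,0) + (0,1)
step 1: (7, 1)  from 1·(6,1) + (1,0)
step 2: (27, 4)  from 3·(7,1) + (6,1)
step 3: (34, 5)  from 1·(27,4) + (7,1)
step 4: (61, 9)  from 1·(34,5) + (27,4)
…
step 6: (997, 147)  from 6·(156,23) + (61,9)
step 7: (2150, 317)  from 2·(997,147) + (156,23)
step 8: (3147, 464)  from 1·(2150,317) + (997,147)
step 9: (5297, 781)  from 1·(3147,464) + (2150,317)
step 10: (19038, 2807)  from 3·(5297,781) + (3147,464)
step 11: (24335, 3588)  from 1·(19038,2807) + (5297,781)
→ (24335, 3588).  Check: 24335²=592192225, 46·3588²=592192224, difference 1.
k=2:  x_2 = 24335·24335+46·3588·3588 = 1184384449,  y_2 = 24335·3588+3588·24335 = 174627960
k=3:  x_3 = 24335·1184384449+46·3588·174627960 = 57643991108495,  y_3 = 24335·174627960+3588·1184384449 = 8499142809612
k=4:  x_4 = 24335·57643991108495+46·3588·8499142809612 = 2805533046066067201,  y_4 = 24335·8499142809612+3588·57643991108495 = 413653280369188080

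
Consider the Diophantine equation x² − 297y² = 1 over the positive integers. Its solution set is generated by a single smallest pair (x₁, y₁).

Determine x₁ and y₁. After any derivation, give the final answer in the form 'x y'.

[17; 4,3,1,1,2,1,1,3,4,34] for √297; ℓ=10 ⇒ convergent index 9
k=0  a_k=17  p_k/q_k = 17/1
k=1  a_k=4  p_k/q_k = 69/4
k=2  a_k=3  p_k/q_k = 224/13
k=3  a_k=1  p_k/q_k = 293/17
k=4  a_k=1  p_k/q_k = 517/30
k=5  a_k=2  p_k/q_k = 1327/77
k=6  a_k=1  p_k/q_k = 1844/107
k=7  a_k=1  p_k/q_k = 3171/184
k=8  a_k=3  p_k/q_k = 11357/659
k=9  a_k=4  p_k/q_k = 48599/2820
fundamental: x₁=48599, y₁=2820  (since 2361862801 − 297·7952400 = 1)

48599 2820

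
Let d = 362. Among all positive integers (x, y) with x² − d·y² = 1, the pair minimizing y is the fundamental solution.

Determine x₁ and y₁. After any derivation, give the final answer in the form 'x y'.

723 38

d=362: √d = [19; 38] (ℓ=1, odd), read p_1/q_1
i=0: a=19 ⇒ p=19, q=1
i=1: a=38 ⇒ p=723, q=38
→ (723, 38).  Check: 723²=522729, 362·38²=522728, difference 1.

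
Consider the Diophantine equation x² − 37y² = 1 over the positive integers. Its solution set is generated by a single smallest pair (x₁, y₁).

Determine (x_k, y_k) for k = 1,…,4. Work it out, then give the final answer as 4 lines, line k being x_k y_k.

73 12
10657 1752
1555849 255780
227143297 37342128

d=37: √d = [6; 12] (ℓ=1, odd), read p_1/q_1
i=0: a=6 ⇒ p=6, q=1
i=1: a=12 ⇒ p=73, q=12
(x₁, y₁) = (73, 12);  73² − 37·12² = 1 ✓
k=2:  x_2 = 73·73+37·12·12 = 10657,  y_2 = 73·12+12·73 = 1752
k=3:  x_3 = 73·10657+37·12·1752 = 1555849,  y_3 = 73·1752+12·10657 = 255780
k=4:  x_4 = 73·1555849+37·12·255780 = 227143297,  y_4 = 73·255780+12·1555849 = 37342128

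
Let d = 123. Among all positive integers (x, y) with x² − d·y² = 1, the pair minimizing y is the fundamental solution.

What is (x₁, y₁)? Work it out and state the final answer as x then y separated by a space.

√123 = [11; 11,22, …], period ℓ=2 (even) → k=1
k=0  a_k=11  p_k/q_k = 11/1
k=1  a_k=11  p_k/q_k = 122/11
fundamental: x₁=122, y₁=11  (since 14884 − 123·121 = 1)

122 11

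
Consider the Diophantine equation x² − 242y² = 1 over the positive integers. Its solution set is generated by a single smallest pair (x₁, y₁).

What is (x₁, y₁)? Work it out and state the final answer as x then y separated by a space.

19601 1260

d=242: √d = [15; 1,1,3,1,14,1,3,1,1,30] (ℓ=10, even), read p_9/q_9
a_0=15:  p_0=15·1+0=15,  q_0=15·0+1=1
…
a_4=1:  p_4=1·109+31=140,  q_4=1·7+2=9
a_5=14:  p_5=14·140+109=2069,  q_5=14·9+7=133
a_6=1:  p_6=1·2069+140=2209,  q_6=1·133+9=142
a_7=3:  p_7=3·2209+2069=8696,  q_7=3·142+133=559
a_8=1:  p_8=1·8696+2209=10905,  q_8=1·559+142=701
a_9=1:  p_9=1·10905+8696=19601,  q_9=1·701+559=1260
(x₁, y₁) = (19601, 1260);  19601² − 242·1260² = 1 ✓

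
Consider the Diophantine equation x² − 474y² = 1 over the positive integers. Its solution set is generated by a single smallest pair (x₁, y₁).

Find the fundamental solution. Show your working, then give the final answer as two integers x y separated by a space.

d=474: √d = [21; 1,3,2,1,1,…,3,1,42] (ℓ=14, even), read p_13/q_13
k=0  a_k=21  p_k/q_k = 21/1
k=1  a_k=1  p_k/q_k = 22/1
k=2  a_k=3  p_k/q_k = 87/4
k=3  a_k=2  p_k/q_k = 196/9
k=4  a_k=1  p_k/q_k = 283/13
k=5  a_k=1  p_k/q_k = 479/22
…
k=7  a_k=6  p_k/q_k = 5051/232
…
k=12  a_k=3  p_k/q_k = 149331/6859
k=13  a_k=1  p_k/q_k = 193549/8890
(x₁, y₁) = (193549, 8890);  193549² − 474·8890² = 1 ✓

193549 8890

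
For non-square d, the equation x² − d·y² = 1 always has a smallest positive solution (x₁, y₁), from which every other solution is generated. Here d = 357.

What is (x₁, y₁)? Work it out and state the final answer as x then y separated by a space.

3401 180

√357 = [18; 1,8,2,8,1,36, …], period ℓ=6 (even) → k=5
i=0: a=18 ⇒ p=18, q=1
…
i=2: a=8 ⇒ p=170, q=9
i=3: a=2 ⇒ p=359, q=19
i=4: a=8 ⇒ p=3042, q=161
i=5: a=1 ⇒ p=3401, q=180
(x₁, y₁) = (3401, 180);  3401² − 357·180² = 1 ✓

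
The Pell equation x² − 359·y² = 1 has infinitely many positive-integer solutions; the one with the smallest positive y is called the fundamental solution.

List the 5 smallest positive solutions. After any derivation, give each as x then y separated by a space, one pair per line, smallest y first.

d=359: √d = [18; 1,17,1,36] (ℓ=4, even), read p_3/q_3
k=0  a_k=18  p_k/q_k = 18/1
k=1  a_k=1  p_k/q_k = 19/1
k=2  a_k=17  p_k/q_k = 341/18
k=3  a_k=1  p_k/q_k = 360/19
(x₁, y₁) = (360, 19);  360² − 359·19² = 1 ✓
(360+19√359)^2 = 259199 + 13680√359
(360+19√359)^3 = 186622920 + 9849581√359
(360+19√359)^4 = 134368243201 + 7091684640√359
(360+19√359)^5 = 96744948481800 + 5106003091219√359

360 19
259199 13680
186622920 9849581
134368243201 7091684640
96744948481800 5106003091219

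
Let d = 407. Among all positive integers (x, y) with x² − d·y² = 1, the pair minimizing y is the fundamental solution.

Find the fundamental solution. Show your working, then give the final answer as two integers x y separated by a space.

2663 132

√407 = [20; 5,1,2,1,5,40, …], period ℓ=6 (even) → k=5
a_0=20:  p_0=20·1+0=20,  q_0=20·0+1=1
…
a_3=2:  p_3=2·121+101=343,  q_3=2·6+5=17
a_4=1:  p_4=1·343+121=464,  q_4=1·17+6=23
a_5=5:  p_5=5·464+343=2663,  q_5=5·23+17=132
fundamental: x₁=2663, y₁=132  (since 7091569 − 407·17424 = 1)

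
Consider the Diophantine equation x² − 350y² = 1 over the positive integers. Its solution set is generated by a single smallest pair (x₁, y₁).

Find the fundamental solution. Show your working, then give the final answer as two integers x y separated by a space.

d=350: √d = [18; 1,2,2,2,1,36] (ℓ=6, even), read p_5/q_5
step 0: (18, 1)  from 18·(1,0) + (0,1)
…
step 2: (56, 3)  from 2·(19,1) + (18,1)
step 3: (131, 7)  from 2·(56,3) + (19,1)
step 4: (318, 17)  from 2·(131,7) + (56,3)
step 5: (449, 24)  from 1·(318,17) + (131,7)
→ (449, 24).  Check: 449²=201601, 350·24²=201600, difference 1.

449 24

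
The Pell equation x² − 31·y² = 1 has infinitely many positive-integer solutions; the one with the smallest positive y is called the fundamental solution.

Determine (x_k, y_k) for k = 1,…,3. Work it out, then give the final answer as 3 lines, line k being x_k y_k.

1520 273
4620799 829920
14047227440 2522956527

d=31: √d = [5; 1,1,3,5,3,1,1,10] (ℓ=8, even), read p_7/q_7
i=0: a=5 ⇒ p=5, q=1
…
i=2: a=1 ⇒ p=11, q=2
…
i=4: a=5 ⇒ p=206, q=37
i=5: a=3 ⇒ p=657, q=118
i=6: a=1 ⇒ p=863, q=155
i=7: a=1 ⇒ p=1520, q=273
(x₁, y₁) = (1520, 273);  1520² − 31·273² = 1 ✓
k=2:  x_2 = 1520·1520+31·273·273 = 4620799,  y_2 = 1520·273+273·1520 = 829920
k=3:  x_3 = 1520·4620799+31·273·829920 = 14047227440,  y_3 = 1520·829920+273·4620799 = 2522956527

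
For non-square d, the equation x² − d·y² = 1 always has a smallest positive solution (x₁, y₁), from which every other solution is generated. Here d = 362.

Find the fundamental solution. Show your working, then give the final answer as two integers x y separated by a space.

d=362: √d = [19; 38] (ℓ=1, odd), read p_1/q_1
a_0=19:  p_0=19·1+0=19,  q_0=19·0+1=1
a_1=38:  p_1=38·19+1=723,  q_1=38·1+0=38
→ (723, 38).  Check: 723²=522729, 362·38²=522728, difference 1.

723 38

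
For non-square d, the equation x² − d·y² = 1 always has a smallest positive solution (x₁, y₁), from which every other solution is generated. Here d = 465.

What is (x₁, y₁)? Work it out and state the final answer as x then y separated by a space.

15871 736

√465 → a₀=21, period (1,1,3,2,2,2,3,1,1,42); ℓ=10 even so k=9
step 0: (21, 1)  from 21·(1,0) + (0,1)
…
step 2: (43, 2)  from 1·(22,1) + (21,1)
step 3: (151, 7)  from 3·(43,2) + (22,1)
…
step 7: (6922, 321)  from 3·(2027,94) + (841,39)
step 8: (8949, 415)  from 1·(6922,321) + (2027,94)
step 9: (15871, 736)  from 1·(8949,415) + (6922,321)
fundamental: x₁=15871, y₁=736  (since 251888641 − 465·541696 = 1)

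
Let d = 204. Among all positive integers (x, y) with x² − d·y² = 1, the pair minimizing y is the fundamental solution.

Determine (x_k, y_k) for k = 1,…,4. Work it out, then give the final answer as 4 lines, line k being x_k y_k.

4999 350
49980001 3499300
499700044999 34986001050
4996000999920001 349790034998600

√204 = [14; 3,1,1,6,1,1,3,28, …], period ℓ=8 (even) → k=7
i=0: a=14 ⇒ p=14, q=1
i=1: a=3 ⇒ p=43, q=3
…
i=3: a=1 ⇒ p=100, q=7
i=4: a=6 ⇒ p=657, q=46
…
i=6: a=1 ⇒ p=1414, q=99
i=7: a=3 ⇒ p=4999, q=350
(x₁, y₁) = (4999, 350);  4999² − 204·350² = 1 ✓
k=2:  x_2 = 4999·4999+204·350·350 = 49980001,  y_2 = 4999·350+350·4999 = 3499300
k=3:  x_3 = 4999·49980001+204·350·3499300 = 499700044999,  y_3 = 4999·3499300+350·49980001 = 34986001050
k=4:  x_4 = 4999·499700044999+204·350·34986001050 = 4996000999920001,  y_4 = 4999·34986001050+350·499700044999 = 349790034998600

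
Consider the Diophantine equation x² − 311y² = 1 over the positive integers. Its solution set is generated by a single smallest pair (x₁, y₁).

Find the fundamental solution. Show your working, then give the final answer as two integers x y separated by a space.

[17; 1,1,1,2,1,…,1,1,34] for √311; ℓ=16 ⇒ convergent index 15
i=0: a=17 ⇒ p=17, q=1
i=1: a=1 ⇒ p=18, q=1
…
i=3: a=1 ⇒ p=53, q=3
i=4: a=2 ⇒ p=141, q=8
…
i=6: a=6 ⇒ p=1305, q=74
…
i=8: a=17 ⇒ p=71158, q=4035
…
i=10: a=6 ⇒ p=1376656, q=78063
i=11: a=1 ⇒ p=1594239, q=90401
…
i=13: a=1 ⇒ p=6159373, q=349266
i=14: a=1 ⇒ p=10724507, q=608131
i=15: a=1 ⇒ p=16883880, q=957397
fundamental: x₁=16883880, y₁=957397  (since 285065403854400 − 311·916609015609 = 1)

16883880 957397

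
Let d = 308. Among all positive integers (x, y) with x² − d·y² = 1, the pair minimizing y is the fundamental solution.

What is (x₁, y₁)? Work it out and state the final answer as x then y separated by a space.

351 20

√308 = [17; 1,1,4,1,1,34, …], period ℓ=6 (even) → k=5
a_0=17:  p_0=17·1+0=17,  q_0=17·0+1=1
…
a_2=1:  p_2=1·18+17=35,  q_2=1·1+1=2
…
a_4=1:  p_4=1·158+35=193,  q_4=1·9+2=11
a_5=1:  p_5=1·193+158=351,  q_5=1·11+9=20
→ (351, 20).  Check: 351²=123201, 308·20²=123200, difference 1.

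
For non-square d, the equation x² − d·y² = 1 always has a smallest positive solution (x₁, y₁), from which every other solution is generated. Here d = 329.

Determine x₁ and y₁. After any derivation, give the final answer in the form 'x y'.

2376415 131016

[18; 7,4,2,1,1,4,1,1,2,4,7,36] for √329; ℓ=12 ⇒ convergent index 11
a_0=18:  p_0=18·1+0=18,  q_0=18·0+1=1
…
a_3=2:  p_3=2·526+127=1179,  q_3=2·29+7=65
…
a_5=1:  p_5=1·1705+1179=2884,  q_5=1·94+65=159
a_6=4:  p_6=4·2884+1705=13241,  q_6=4·159+94=730
a_7=1:  p_7=1·13241+2884=16125,  q_7=1·730+159=889
a_8=1:  p_8=1·16125+13241=29366,  q_8=1·889+730=1619
…
a_10=4:  p_10=4·74857+29366=328794,  q_10=4·4127+1619=18127
a_11=7:  p_11=7·328794+74857=2376415,  q_11=7·18127+4127=131016
→ (2376415, 131016).  Check: 2376415²=5647348252225, 329·131016²=5647348252224, difference 1.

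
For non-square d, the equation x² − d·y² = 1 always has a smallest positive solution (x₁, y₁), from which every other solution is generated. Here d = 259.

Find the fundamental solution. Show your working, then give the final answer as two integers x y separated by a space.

847225 52644

√259 → a₀=16, period (10,1,2,3,4,3,2,1,10,32); ℓ=10 even so k=9
k=0  a_k=16  p_k/q_k = 16/1
k=1  a_k=10  p_k/q_k = 161/10
k=2  a_k=1  p_k/q_k = 177/11
k=3  a_k=2  p_k/q_k = 515/32
k=4  a_k=3  p_k/q_k = 1722/107
k=5  a_k=4  p_k/q_k = 7403/460
k=6  a_k=3  p_k/q_k = 23931/1487
k=7  a_k=2  p_k/q_k = 55265/3434
k=8  a_k=1  p_k/q_k = 79196/4921
k=9  a_k=10  p_k/q_k = 847225/52644
→ (847225, 52644).  Check: 847225²=717790200625, 259·52644²=717790200624, difference 1.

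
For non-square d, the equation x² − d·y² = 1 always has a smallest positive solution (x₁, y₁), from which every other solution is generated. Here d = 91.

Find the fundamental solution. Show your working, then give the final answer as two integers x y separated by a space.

1574 165

√91 → a₀=9, period (1,1,5,1,5,1,1,18); ℓ=8 even so k=7
a_0=9:  p_0=9·1+0=9,  q_0=9·0+1=1
…
a_2=1:  p_2=1·10+9=19,  q_2=1·1+1=2
…
a_6=1:  p_6=1·725+124=849,  q_6=1·76+13=89
a_7=1:  p_7=1·849+725=1574,  q_7=1·89+76=165
→ (1574, 165).  Check: 1574²=2477476, 91·165²=2477475, difference 1.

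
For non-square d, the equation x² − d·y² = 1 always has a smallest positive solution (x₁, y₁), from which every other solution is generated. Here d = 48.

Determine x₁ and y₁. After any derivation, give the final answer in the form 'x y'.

√48 = [6; 1,12, …], period ℓ=2 (even) → k=1
k=0  a_k=6  p_k/q_k = 6/1
k=1  a_k=1  p_k/q_k = 7/1
(x₁, y₁) = (7, 1);  7² − 48·1² = 1 ✓

7 1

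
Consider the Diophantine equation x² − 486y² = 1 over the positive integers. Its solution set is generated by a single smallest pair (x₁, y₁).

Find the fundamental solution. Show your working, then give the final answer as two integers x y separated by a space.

485 22

[22; 22,44] for √486; ℓ=2 ⇒ convergent index 1
i=0: a=22 ⇒ p=22, q=1
i=1: a=22 ⇒ p=485, q=22
fundamental: x₁=485, y₁=22  (since 235225 − 486·484 = 1)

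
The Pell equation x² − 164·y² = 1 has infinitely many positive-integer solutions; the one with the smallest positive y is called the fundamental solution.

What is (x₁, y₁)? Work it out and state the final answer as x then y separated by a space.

√164 = [12; 1,4,6,4,1,24, …], period ℓ=6 (even) → k=5
i=0: a=12 ⇒ p=12, q=1
i=1: a=1 ⇒ p=13, q=1
…
i=4: a=4 ⇒ p=1652, q=129
i=5: a=1 ⇒ p=2049, q=160
→ (2049, 160).  Check: 2049²=4198401, 164·160²=4198400, difference 1.

2049 160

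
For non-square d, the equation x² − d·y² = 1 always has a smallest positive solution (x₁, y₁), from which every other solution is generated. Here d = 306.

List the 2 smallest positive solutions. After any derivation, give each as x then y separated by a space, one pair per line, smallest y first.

d=306: √d = [17; 2,34] (ℓ=2, even), read p_1/q_1
i=0: a=17 ⇒ p=17, q=1
i=1: a=2 ⇒ p=35, q=2
→ (35, 2).  Check: 35²=1225, 306·2²=1224, difference 1.
(35+2√306)^2 = 2449 + 140√306

35 2
2449 140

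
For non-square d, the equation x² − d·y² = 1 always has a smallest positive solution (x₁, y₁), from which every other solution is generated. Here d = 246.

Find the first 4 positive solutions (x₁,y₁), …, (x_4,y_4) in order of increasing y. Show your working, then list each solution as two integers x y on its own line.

88805 5662
15772656049 1005627820
2801381440774085 178609557104538
497553357680112580801 31722843436331366360

√246 → a₀=15, period (1,2,5,1,14,1,5,2,1,30); ℓ=10 even so k=9
i=0: a=15 ⇒ p=15, q=1
i=1: a=1 ⇒ p=16, q=1
…
i=3: a=5 ⇒ p=251, q=16
…
i=5: a=14 ⇒ p=4423, q=282
i=6: a=1 ⇒ p=4721, q=301
i=7: a=5 ⇒ p=28028, q=1787
i=8: a=2 ⇒ p=60777, q=3875
i=9: a=1 ⇒ p=88805, q=5662
fundamental: x₁=88805, y₁=5662  (since 7886328025 − 246·32058244 = 1)
k=2:  x_2 = 88805·88805+246·5662·5662 = 15772656049,  y_2 = 88805·5662+5662·88805 = 1005627820
k=3:  x_3 = 88805·15772656049+246·5662·1005627820 = 2801381440774085,  y_3 = 88805·1005627820+5662·15772656049 = 178609557104538
k=4:  x_4 = 88805·2801381440774085+246·5662·178609557104538 = 497553357680112580801,  y_4 = 88805·178609557104538+5662·2801381440774085 = 31722843436331366360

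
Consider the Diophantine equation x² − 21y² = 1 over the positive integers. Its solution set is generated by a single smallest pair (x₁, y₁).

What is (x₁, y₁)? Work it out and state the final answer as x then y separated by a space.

[4; 1,1,2,1,1,8] for √21; ℓ=6 ⇒ convergent index 5
i=0: a=4 ⇒ p=4, q=1
i=1: a=1 ⇒ p=5, q=1
i=2: a=1 ⇒ p=9, q=2
i=3: a=2 ⇒ p=23, q=5
i=4: a=1 ⇒ p=32, q=7
i=5: a=1 ⇒ p=55, q=12
(x₁, y₁) = (55, 12);  55² − 21·12² = 1 ✓

55 12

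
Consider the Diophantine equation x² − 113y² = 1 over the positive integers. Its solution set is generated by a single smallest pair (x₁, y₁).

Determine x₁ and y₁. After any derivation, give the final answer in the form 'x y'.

1204353 113296

√113 → a₀=10, period (1,1,1,2,2,1,1,1,20); ℓ=9 odd so k=17
a_0=10:  p_0=10·1+0=10,  q_0=10·0+1=1
…
a_3=1:  p_3=1·21+11=32,  q_3=1·2+1=3
…
a_10=1:  p_10=1·16009+776=16785,  q_10=1·1506+73=1579
…
a_12=1:  p_12=1·32794+16785=49579,  q_12=1·3085+1579=4664
…
a_16=1:  p_16=1·445435+313483=758918,  q_16=1·41903+29490=71393
a_17=1:  p_17=1·758918+445435=1204353,  q_17=1·71393+41903=113296
fundamental: x₁=1204353, y₁=113296  (since 1450466148609 − 113·12835983616 = 1)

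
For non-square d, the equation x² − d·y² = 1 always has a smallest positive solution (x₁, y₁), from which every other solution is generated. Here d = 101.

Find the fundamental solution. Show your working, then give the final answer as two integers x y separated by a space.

201 20

[10; 20] for √101; ℓ=1 ⇒ convergent index 1
k=0  a_k=10  p_k/q_k = 10/1
k=1  a_k=20  p_k/q_k = 201/20
fundamental: x₁=201, y₁=20  (since 40401 − 101·400 = 1)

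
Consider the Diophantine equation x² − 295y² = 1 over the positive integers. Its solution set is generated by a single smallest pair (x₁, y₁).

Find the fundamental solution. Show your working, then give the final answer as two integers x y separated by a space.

√295 → a₀=17, period (5,1,2,3,2,6,2,3,2,1,5,34); ℓ=12 even so k=11
i=0: a=17 ⇒ p=17, q=1
…
i=2: a=1 ⇒ p=103, q=6
i=3: a=2 ⇒ p=292, q=17
…
i=7: a=2 ⇒ p=31208, q=1817
i=8: a=3 ⇒ p=108103, q=6294
i=9: a=2 ⇒ p=247414, q=14405
i=10: a=1 ⇒ p=355517, q=20699
i=11: a=5 ⇒ p=2024999, q=117900
→ (2024999, 117900).  Check: 2024999²=4100620950001, 295·117900²=4100620950000, difference 1.

2024999 117900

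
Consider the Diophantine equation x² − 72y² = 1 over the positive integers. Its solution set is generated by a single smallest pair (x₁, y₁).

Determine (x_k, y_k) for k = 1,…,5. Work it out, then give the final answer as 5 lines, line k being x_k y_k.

√72 → a₀=8, period (2,16); ℓ=2 even so k=1
i=0: a=8 ⇒ p=8, q=1
i=1: a=2 ⇒ p=17, q=2
fundamental: x₁=17, y₁=2  (since 289 − 72·4 = 1)
(x_2, y_2) = (17·17 + 72·2·2, 17·2 + 2·17) = (577, 68)
(x_3, y_3) = (17·577 + 72·2·68, 17·68 + 2·577) = (19601, 2310)
(x_4, y_4) = (17·19601 + 72·2·2310, 17·2310 + 2·19601) = (665857, 78472)
(x_5, y_5) = (17·665857 + 72·2·78472, 17·78472 + 2·665857) = (22619537, 2665738)

17 2
577 68
19601 2310
665857 78472
22619537 2665738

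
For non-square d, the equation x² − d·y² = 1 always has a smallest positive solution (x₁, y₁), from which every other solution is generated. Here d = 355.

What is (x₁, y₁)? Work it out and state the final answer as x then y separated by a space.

√355 = [18; 1,5,3,3,1,6,1,3,3,5,1,36, …], period ℓ=12 (even) → k=11
a_0=18:  p_0=18·1+0=18,  q_0=18·0+1=1
a_1=1:  p_1=1·18+1=19,  q_1=1·1+0=1
a_2=5:  p_2=5·19+18=113,  q_2=5·1+1=6
a_3=3:  p_3=3·113+19=358,  q_3=3·6+1=19
a_4=3:  p_4=3·358+113=1187,  q_4=3·19+6=63
a_5=1:  p_5=1·1187+358=1545,  q_5=1·63+19=82
…
a_10=5:  p_10=5·151391+46463=803418,  q_10=5·8035+2466=42641
a_11=1:  p_11=1·803418+151391=954809,  q_11=1·42641+8035=50676
→ (954809, 50676).  Check: 954809²=911660226481, 355·50676²=911660226480, difference 1.

954809 50676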